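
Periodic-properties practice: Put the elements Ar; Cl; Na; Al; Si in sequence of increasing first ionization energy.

Na < Al < Si < Cl < Ar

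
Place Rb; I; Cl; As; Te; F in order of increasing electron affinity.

F is in period 2, group 17; Cl is in period 3, group 17; As is in period 4, group 15; Rb is in period 5, group 1; Te is in period 5, group 16; I is in period 5, group 17.
EA tends to increase across a period and decrease down a group, though the pattern is less regular than for IE or radius.
These span different periods and groups, so the two trends combine.
As > Rb: relative to Rb, both the across-period and down-group shifts push As's electron affinity up.
Te > As: period and group pull opposite ways; the across-period shift dominates (190 vs 78 kJ/mol).
I > Te: I lies to the right of Te in period 5, so the across-period effect alone puts I higher.
F > I: F sits above I in group 17, so the down-group effect alone puts F higher.
Cl > F: this pair runs against the simple trend — see the exception note.
Note the exception: Cl has a higher electron affinity than F, contrary to the simple trend — F's small 2p subshell makes the incoming electron feel strong e⁻–e⁻ repulsion, so Cl actually releases more energy on gaining an electron.
Tabulated electron affinity (kJ/mol): F 328, Cl 349, As 78, Rb 47, Te 190, I 295.
So from lowest to highest: Rb < As < Te < I < F < Cl.

Rb < As < Te < I < F < Cl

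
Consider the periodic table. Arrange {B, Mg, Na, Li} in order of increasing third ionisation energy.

IE_3 is the cost of taking one more electron from the +2 cation: B²⁺ still has 1 valence electron; Mg²⁺ is the bare [Ne] core; Na²⁺ is already 1 electron into the core; Li²⁺ is already 1 electron into the core.
Pulling an electron out of a noble-gas core costs far more than removing a remaining valence electron, so Na, Mg and Li sit at the high end of IE_3.
Approximate IE_3 values (kJ/mol): B 3660, Mg 7733, Na 6910, Li 11815.
Hence IE_3: B < Na < Mg < Li.

B, Na, Mg, Li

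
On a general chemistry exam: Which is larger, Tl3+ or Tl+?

Tl+

Both ions have Z = 81 protons, but Tl3+ has lost more electrons, so its remaining electrons feel a larger effective nuclear charge per electron and are pulled in more tightly.
Higher positive charge → smaller ion, so Tl+ > Tl3+.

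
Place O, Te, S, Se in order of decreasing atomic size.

Te, Se, S, O

O is in period 2, group 16; S is in period 3, group 16; Se is in period 4, group 16; Te is in period 5, group 16.
Moving right in a period, electrons are added to the same shell under a stronger nuclear pull, so atoms get smaller; moving down, a new shell is opened and atoms get larger.
All are in group 16, so atomic radius increases down the group.
So from largest to smallest: Te > Se > S > O.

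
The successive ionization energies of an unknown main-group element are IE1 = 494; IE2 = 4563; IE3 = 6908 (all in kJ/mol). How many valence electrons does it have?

1

Look for the largest jump between consecutive ionization energies: IE2/IE1 ≈ 9.2, far larger than any earlier ratio.
That jump marks the point where a core electron is being removed. So the atom has 1 valence electron.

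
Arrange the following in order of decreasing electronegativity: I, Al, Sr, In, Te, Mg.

Mg is in period 3, group 2; Al is in period 3, group 13; Sr is in period 5, group 2; In is in period 5, group 13; Te is in period 5, group 16; I is in period 5, group 17.
Smaller atoms with higher effective nuclear charge are more electronegative.
These span different periods and groups, so the two trends combine.
Mg > Sr: Mg sits above Sr in group 2, so the down-group effect alone puts Mg higher.
Al > Mg: Al lies to the right of Mg in period 3, so the across-period effect alone puts Al higher.
In > Al: this pair runs against the simple trend — see the exception note.
Te > In: Te lies to the right of In in period 5, so the across-period effect alone puts Te higher.
I > Te: both are in period 5; the period trend gives I the larger value.
Note the exception: In has a higher electronegativity than Al, contrary to the simple trend — poor shielding by filled d (and f) subshells raises the heavier element's effective nuclear charge more than the simple down-group trend predicts.
For reference (Pauling): Mg 1.31, Al 1.61, Sr 0.95, In 1.78, Te 2.10, I 2.66.
So from highest to lowest: I > Te > In > Al > Mg > Sr.

I, Te, In, Al, Mg, Sr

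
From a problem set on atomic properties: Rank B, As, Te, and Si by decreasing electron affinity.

Te, Si, As, B

B is in period 2, group 13; Si is in period 3, group 14; As is in period 4, group 15; Te is in period 5, group 16.
Electron affinity generally becomes more exothermic across a period toward the halogens and less exothermic down a group.
A diagonal step moves right (one effect) and down (the opposite effect) at once.
As > B: period and group pull opposite ways; the across-period shift dominates (78 vs 27 kJ/mol).
Si > As: period and group pull opposite ways; the down-group shift dominates (134 vs 78 kJ/mol).
Te > Si: period and group pull opposite ways; the across-period shift dominates (190 vs 134 kJ/mol).
Tabulated electron affinity (kJ/mol): B 27, Si 134, As 78, Te 190.
So from highest to lowest: Te > Si > As > B.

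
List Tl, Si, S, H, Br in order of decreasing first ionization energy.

H > Br > S > Si > Tl

H is in period 1, group 1; Si is in period 3, group 14; S is in period 3, group 16; Br is in period 4, group 17; Tl is in period 6, group 13.
Removing the outermost electron gets harder across a period and easier down a group.
Here both period and group differ, so the two effects have to be weighed against each other.
Si > Tl: both effects reinforce here, so Si is clearly the higher of the two.
S > Si: S lies to the right of Si in period 3, so the across-period effect alone puts S higher.
Br > S: the two effects oppose for this pair; the across-period effect wins (1140 vs 1000 kJ/mol).
H > Br: period and group pull opposite ways; the down-group shift dominates (1312 vs 1140 kJ/mol).
Approximate values (kJ/mol): H 1312, Si 786, S 1000, Br 1140, Tl 589.
So from highest to lowest: H > Br > S > Si > Tl.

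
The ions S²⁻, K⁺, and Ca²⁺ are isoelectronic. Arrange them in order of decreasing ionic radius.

S²⁻, K⁺, Ca²⁺

All of these have 18 electrons, so size is governed by nuclear charge alone: the more protons, the stronger the pull on the same electron cloud, and the smaller the ion.
Nuclear charges: Ca²⁺ (Z=20), K⁺ (Z=19), S²⁻ (Z=16).
Largest to smallest: S²⁻ > K⁺ > Ca²⁺.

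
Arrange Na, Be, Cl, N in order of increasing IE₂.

Consider each +1 ion: Na⁺ is the bare [Ne] core; Be⁺ still has 1 valence electron; Cl⁺ still has 6 valence electrons; N⁺ still has 4 valence electrons.
Core electrons are held far more tightly than valence electrons, so Na tops the IE_2 order.
Valence configurations: Be⁺ [He]2s¹, Cl⁺ [Ne]3s²3p⁴, N⁺ [He]2s²2p².
Approximate IE_2 values (kJ/mol): Na 4562, Be 1757, Cl 2298, N 2856.
Putting it together, IE_2: Be < Cl < N < Na.

Be < Cl < N < Na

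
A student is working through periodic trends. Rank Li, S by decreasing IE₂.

Li, S

After 1 electron has been removed, what remains? Li⁺ is the bare [He] core; S⁺ still has 5 valence electrons.
Core electrons are held far more tightly than valence electrons, so Li tops the IE_2 order.
Approximate IE_2 values (kJ/mol): Li 7298, S 2252.
Overall IE_2 order: S < Li.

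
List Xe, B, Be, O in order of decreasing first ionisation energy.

O > Xe > Be > B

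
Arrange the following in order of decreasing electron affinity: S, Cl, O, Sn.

Cl > S > O > Sn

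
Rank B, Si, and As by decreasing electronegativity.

B is in period 2, group 13; Si is in period 3, group 14; As is in period 4, group 15.
Electronegativity increases across a period and decreases down a group, tracking effective nuclear charge and atomic size.
These sit on a diagonal, where the across-period and down-group effects partly cancel.
B > Si: the two effects oppose for this pair; the down-group effect wins (2.04 vs 1.90).
As > B: period and group pull opposite ways; the across-period shift dominates (2.18 vs 2.04).
Approximate values (Pauling): B 2.04, Si 1.90, As 2.18.
So from highest to lowest: As > B > Si.

As, B, Si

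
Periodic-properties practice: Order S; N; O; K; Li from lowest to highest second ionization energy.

S, N, K, O, Li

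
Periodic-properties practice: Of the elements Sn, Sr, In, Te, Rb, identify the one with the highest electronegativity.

Rb is in period 5, group 1; Sr is in period 5, group 2; In is in period 5, group 13; Sn is in period 5, group 14; Te is in period 5, group 16.
Atoms toward the upper right of the periodic table pull bonding electrons most strongly.
All lie in period 5, so electronegativity increases left to right.
The highest electronegativity among these belongs to Te.

Te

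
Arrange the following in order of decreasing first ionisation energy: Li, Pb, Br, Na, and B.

Br > B > Pb > Li > Na

Li is in period 2, group 1; B is in period 2, group 13; Na is in period 3, group 1; Br is in period 4, group 17; Pb is in period 6, group 14.
IE₁ increases left→right with effective nuclear charge and decreases top→bottom as the valence shell moves farther out.
Neither a single period nor a single group — weigh both effects.
Li > Na: they share group 1; the group trend gives Li the larger value.
Pb > Li: the two effects oppose for this pair; the across-period effect wins (716 vs 520 kJ/mol).
B > Pb: period and group pull opposite ways; the down-group shift dominates (801 vs 716 kJ/mol).
Br > B: period and group pull opposite ways; the across-period shift dominates (1140 vs 801 kJ/mol).
Approximate values (kJ/mol): Li 520, B 801, Na 496, Br 1140, Pb 716.
So from highest to lowest: Br > B > Pb > Li > Na.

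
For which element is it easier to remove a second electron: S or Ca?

Ca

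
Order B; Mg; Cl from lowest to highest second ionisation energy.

Mg < Cl < B

IE_2 is the cost of taking one more electron from the +1 cation: B⁺ still has 2 valence electrons; Mg⁺ still has 1 valence electron; Cl⁺ still has 6 valence electrons.
All are still removing valence electrons, so compare the +1 ions as you would atoms: IE_2 generally rises across a period (higher Z_eff) and falls down a group (larger shell), subject to the usual subshell exceptions.
Valence configurations: B⁺ [He]2s², Mg⁺ [Ne]3s¹, Cl⁺ [Ne]3s²3p⁴.
Approximate IE_2 values (kJ/mol): B 2427, Mg 1451, Cl 2298.
Hence IE_2: Mg < Cl < B.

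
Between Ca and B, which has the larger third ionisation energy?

Consider each +2 ion: Ca²⁺ is the bare [Ar] core; B²⁺ still has 1 valence electron.
Pulling an electron out of a noble-gas core costs far more than removing a remaining valence electron, so Ca sits at the high end of IE_3.
The numbers (kJ/mol): Ca 4912, B 3660.
Overall IE_3 order: B < Ca.

Ca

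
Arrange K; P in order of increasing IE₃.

Consider each +2 ion: K²⁺ is already 1 electron into the core; P²⁺ still has 3 valence electrons.
Pulling an electron out of a noble-gas core costs far more than removing a remaining valence electron, so K sits at the high end of IE_3.
Approximate IE_3 values (kJ/mol): K 4420, P 2914.
Putting it together, IE_3: P < K.

P, K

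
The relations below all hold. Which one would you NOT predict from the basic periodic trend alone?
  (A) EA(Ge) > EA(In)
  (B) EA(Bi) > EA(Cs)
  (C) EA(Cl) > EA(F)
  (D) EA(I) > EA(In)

The general trend: electron affinity increases across a period and decreases down a group.
(A) Ge (period 4, group 14) vs In (period 5, group 13): the stated order agrees with the simple trend.
(B) Bi (period 6, group 15) vs Cs (period 6, group 1): the stated order agrees with the simple trend.
(C) Cl (period 3, group 17) vs F (period 2, group 17): the stated order contradicts the simple trend.
(D) I (period 5, group 17) vs In (period 5, group 13): the stated order agrees with the simple trend.
The exception is (C): F's small 2p subshell makes the incoming electron feel strong e⁻–e⁻ repulsion, so Cl actually releases more energy on gaining an electron.

(C)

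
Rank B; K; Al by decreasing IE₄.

B > Al > K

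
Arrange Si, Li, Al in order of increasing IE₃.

Al < Si < Li

Consider each +2 ion: Si²⁺ still has 2 valence electrons; Li²⁺ is already 1 electron into the core; Al²⁺ still has 1 valence electron.
Core electrons are held far more tightly than valence electrons, so Li tops the IE_3 order.
Valence configurations: Si²⁺ [Ne]3s², Al²⁺ [Ne]3s¹.
The numbers (kJ/mol): Si 3232, Li 11815, Al 2745.
Putting it together, IE_3: Al < Si < Li.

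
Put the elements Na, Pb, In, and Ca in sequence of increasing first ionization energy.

Na < In < Ca < Pb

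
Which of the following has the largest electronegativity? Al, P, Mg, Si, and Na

P

Na is in period 3, group 1; Mg is in period 3, group 2; Al is in period 3, group 13; Si is in period 3, group 14; P is in period 3, group 15.
Electronegativity increases across a period and decreases down a group, tracking effective nuclear charge and atomic size.
All lie in period 3, so electronegativity increases left to right.
The largest electronegativity among these belongs to P.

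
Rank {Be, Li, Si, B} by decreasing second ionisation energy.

The second ionization energy removes an electron from the +1 ion. For each element: Be⁺ still has 1 valence electron; Li⁺ is the bare [He] core; Si⁺ still has 3 valence electrons; B⁺ still has 2 valence electrons.
Core electrons are held far more tightly than valence electrons, so Li tops the IE_2 order.
Valence configurations: Be⁺ [He]2s¹, Si⁺ [Ne]3s²3p¹, B⁺ [He]2s².
The numbers (kJ/mol): Be 1757, Li 7298, Si 1577, B 2427.
Hence IE_2: Si < Be < B < Li.

Li > B > Be > Si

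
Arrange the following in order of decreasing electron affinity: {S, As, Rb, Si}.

S, Si, As, Rb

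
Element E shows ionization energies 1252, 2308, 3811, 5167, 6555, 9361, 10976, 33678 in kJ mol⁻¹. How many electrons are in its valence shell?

7

Look for the largest jump between consecutive ionization energies: IE8/IE7 ≈ 3.1, far larger than any earlier ratio.
That jump marks the point where a core electron is being removed. So the atom has 7 valence electrons.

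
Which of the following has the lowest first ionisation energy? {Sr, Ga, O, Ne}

Sr

O is in period 2, group 16; Ne is in period 2, group 18; Ga is in period 4, group 13; Sr is in period 5, group 2.
First ionization energy rises across a period (greater Z_eff holds electrons more tightly) and falls down a group (valence electrons are farther from the nucleus).
These span different periods and groups, so the two trends combine.
Ga > Sr: relative to Sr, both the across-period and down-group shifts push Ga's first ionization energy up.
O > Ga: both effects reinforce here, so O is clearly the higher of the two.
Ne > O: both are in period 2; the period trend gives Ne the larger value.
Approximate values (kJ/mol): O 1314, Ne 2081, Ga 579, Sr 550.
The lowest first ionisation energy among these belongs to Sr.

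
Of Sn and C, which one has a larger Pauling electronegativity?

C

C is in period 2, group 14; Sn is in period 5, group 14.
Electronegativity increases across a period and decreases down a group, tracking effective nuclear charge and atomic size.
All are in group 14, so electronegativity increases up the group.
So C has the larger Pauling electronegativity (C > Sn).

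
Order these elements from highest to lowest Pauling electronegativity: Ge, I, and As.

I, As, Ge

Ge is in period 4, group 14; As is in period 4, group 15; I is in period 5, group 17.
EN rises left→right (higher Z_eff, smaller atoms) and falls top→bottom (larger, more shielded atoms).
Here both period and group differ, so the two effects have to be weighed against each other.
As > Ge: As lies to the right of Ge in period 4, so the across-period effect alone puts As higher.
I > As: period and group pull opposite ways; the across-period shift dominates (2.66 vs 2.18).
For reference (Pauling): Ge 2.01, As 2.18, I 2.66.
So from highest to lowest: I > As > Ge.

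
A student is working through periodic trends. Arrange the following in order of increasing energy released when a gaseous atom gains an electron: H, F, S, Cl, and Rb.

H is in period 1, group 1; F is in period 2, group 17; S is in period 3, group 16; Cl is in period 3, group 17; Rb is in period 5, group 1.
EA tends to increase across a period and decrease down a group, though the pattern is less regular than for IE or radius.
These span different periods and groups, so the two trends combine.
H > Rb: H sits above Rb in group 1, so the down-group effect alone puts H higher.
S > H: the two effects oppose for this pair; the across-period effect wins (200 vs 73 kJ/mol).
F > S: relative to S, both the across-period and down-group shifts push F's electron affinity up.
Cl > F: this pair runs against the simple trend — see the exception note.
Note the exception: Cl has a higher electron affinity than F, contrary to the simple trend — F's small 2p subshell makes the incoming electron feel strong e⁻–e⁻ repulsion, so Cl actually releases more energy on gaining an electron.
For reference (kJ/mol): H 73, F 328, S 200, Cl 349, Rb 47.
So from lowest to highest: Rb < H < S < F < Cl.

Rb, H, S, F, Cl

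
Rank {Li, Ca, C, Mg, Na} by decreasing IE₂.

Li, Na, C, Mg, Ca

Consider each +1 ion: Li⁺ is the bare [He] core; Ca⁺ still has 1 valence electron; C⁺ still has 3 valence electrons; Mg⁺ still has 1 valence electron; Na⁺ is the bare [Ne] core.
Pulling an electron out of a noble-gas core costs far more than removing a remaining valence electron, so Na and Li sit at the high end of IE_2.
Valence configurations: Ca⁺ [Ar]4s¹, C⁺ [He]2s²2p¹, Mg⁺ [Ne]3s¹.
The numbers (kJ/mol): Li 7298, Ca 1145, C 2353, Mg 1451, Na 4562.
Overall IE_2 order: Ca < Mg < C < Na < Li.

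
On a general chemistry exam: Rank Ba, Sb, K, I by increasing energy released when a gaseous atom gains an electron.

Ba, K, Sb, I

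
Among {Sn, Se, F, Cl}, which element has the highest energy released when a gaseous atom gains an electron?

Cl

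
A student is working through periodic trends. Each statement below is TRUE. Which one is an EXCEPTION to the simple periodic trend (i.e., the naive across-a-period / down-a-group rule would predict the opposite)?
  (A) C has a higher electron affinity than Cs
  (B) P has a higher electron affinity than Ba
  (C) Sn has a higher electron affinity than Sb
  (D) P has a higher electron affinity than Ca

(C)

The general trend: electron affinity increases across a period and decreases down a group.
(A) C (period 2, group 14) vs Cs (period 6, group 1): the stated order agrees with the simple trend.
(B) P (period 3, group 15) vs Ba (period 6, group 2): the stated order agrees with the simple trend.
(C) Sn (period 5, group 14) vs Sb (period 5, group 15): the stated order contradicts the simple trend.
(D) P (period 3, group 15) vs Ca (period 4, group 2): the stated order agrees with the simple trend.
The exception is (C): adding an electron to Sb's half-filled 5p³ is unfavourable, so Sn has the more exothermic EA.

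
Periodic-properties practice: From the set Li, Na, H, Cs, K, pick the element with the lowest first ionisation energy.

Cs

IE₁ increases left→right with effective nuclear charge and decreases top→bottom as the valence shell moves farther out.
All are in group 1, so first ionization energy increases up the group.
The lowest first ionisation energy among these belongs to Cs.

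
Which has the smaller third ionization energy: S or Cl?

Consider each +2 ion: S²⁺ still has 4 valence electrons; Cl²⁺ still has 5 valence electrons.
All are still removing valence electrons, so compare the +2 ions as you would atoms: IE_3 generally rises across a period (higher Z_eff) and falls down a group (larger shell), subject to the usual subshell exceptions.
Valence configurations: S²⁺ [Ne]3s²3p², Cl²⁺ [Ne]3s²3p³.
Approximate IE_3 values (kJ/mol): S 3357, Cl 3822.
So the third ionization energies run S < Cl.

S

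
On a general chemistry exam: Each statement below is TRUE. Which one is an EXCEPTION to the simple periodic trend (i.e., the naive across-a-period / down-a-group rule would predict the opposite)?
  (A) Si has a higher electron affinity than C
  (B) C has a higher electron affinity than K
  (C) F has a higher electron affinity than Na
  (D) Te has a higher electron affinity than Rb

The general trend: electron affinity increases across a period and decreases down a group.
(A) Si (period 3, group 14) vs C (period 2, group 14): the stated order contradicts the simple trend.
(B) C (period 2, group 14) vs K (period 4, group 1): the stated order agrees with the simple trend.
(C) F (period 2, group 17) vs Na (period 3, group 1): the stated order agrees with the simple trend.
(D) Te (period 5, group 16) vs Rb (period 5, group 1): the stated order agrees with the simple trend.
The exception is (A): Si's larger, more diffuse 3p orbitals accept an added electron slightly more readily than C's compact 2p.

(A)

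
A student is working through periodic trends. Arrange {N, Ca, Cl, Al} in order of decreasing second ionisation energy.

Consider each +1 ion: N⁺ still has 4 valence electrons; Ca⁺ still has 1 valence electron; Cl⁺ still has 6 valence electrons; Al⁺ still has 2 valence electrons.
All are still removing valence electrons, so compare the +1 ions as you would atoms: IE_2 generally rises across a period (higher Z_eff) and falls down a group (larger shell), subject to the usual subshell exceptions.
Valence configurations: N⁺ [He]2s²2p², Ca⁺ [Ar]4s¹, Cl⁺ [Ne]3s²3p⁴, Al⁺ [Ne]3s².
Approximate IE_2 values (kJ/mol): N 2856, Ca 1145, Cl 2298, Al 1817.
Hence IE_2: Ca < Al < Cl < N.

N > Cl > Al > Ca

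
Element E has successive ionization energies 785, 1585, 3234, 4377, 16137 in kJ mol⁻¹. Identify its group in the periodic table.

Look for the largest jump between consecutive ionization energies: IE5/IE4 ≈ 3.7, far larger than any earlier ratio.
That jump marks the point where a core electron is being removed. So the atom has 4 valence electrons.
A main-group element with 4 valence electrons is in group 14.

Group 14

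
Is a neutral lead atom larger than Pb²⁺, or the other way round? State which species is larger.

Pb

Forming Pb²⁺ removes 2 electrons from Pb. Fewer electrons for the same nuclear charge means less shielding and a higher Z_eff on the remaining electrons.
A cation is smaller than its parent atom: Pb²⁺ < Pb.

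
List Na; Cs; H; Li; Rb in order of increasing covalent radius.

H < Li < Na < Rb < Cs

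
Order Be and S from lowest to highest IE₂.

IE_2 is the cost of taking one more electron from the +1 cation: Be⁺ still has 1 valence electron; S⁺ still has 5 valence electrons.
All are still removing valence electrons, so compare the +1 ions as you would atoms: IE_2 generally rises across a period (higher Z_eff) and falls down a group (larger shell), subject to the usual subshell exceptions.
Valence configurations: Be⁺ [He]2s¹, S⁺ [Ne]3s²3p³.
The numbers (kJ/mol): Be 1757, S 2252.
Hence IE_2: Be < S.

Be, S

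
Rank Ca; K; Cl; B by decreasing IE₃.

Ca > K > Cl > B

Consider each +2 ion: Ca²⁺ is the bare [Ar] core; K²⁺ is already 1 electron into the core; Cl²⁺ still has 5 valence electrons; B²⁺ still has 1 valence electron.
Pulling an electron out of a noble-gas core costs far more than removing a remaining valence electron, so K and Ca sit at the high end of IE_3.
Valence configurations: Cl²⁺ [Ne]3s²3p³, B²⁺ [He]2s¹.
The numbers (kJ/mol): Ca 4912, K 4420, Cl 3822, B 3660.
Hence IE_3: B < Cl < K < Ca.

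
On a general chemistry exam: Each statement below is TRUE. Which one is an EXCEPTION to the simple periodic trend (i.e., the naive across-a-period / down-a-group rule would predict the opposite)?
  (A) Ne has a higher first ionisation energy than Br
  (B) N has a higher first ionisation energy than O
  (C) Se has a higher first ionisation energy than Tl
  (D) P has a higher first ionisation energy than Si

The general trend: first ionisation energy increases across a period and decreases down a group.
(A) Ne (period 2, group 18) vs Br (period 4, group 17): the stated order agrees with the simple trend.
(B) N (period 2, group 15) vs O (period 2, group 16): the stated order contradicts the simple trend.
(C) Se (period 4, group 16) vs Tl (period 6, group 13): the stated order agrees with the simple trend.
(D) P (period 3, group 15) vs Si (period 3, group 14): the stated order agrees with the simple trend.
The exception is (B): pairing an electron in O's 2p⁴ costs repulsion energy, so O ionizes more easily than half-filled N (2p³).

(B)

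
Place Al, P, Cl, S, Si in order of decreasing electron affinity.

Cl > S > Si > P > Al

Al is in period 3, group 13; Si is in period 3, group 14; P is in period 3, group 15; S is in period 3, group 16; Cl is in period 3, group 17.
EA tends to increase across a period and decrease down a group, though the pattern is less regular than for IE or radius.
All lie in period 3; the across-period trend (electron affinity increases left to right) applies, with the exception below.
Note the exception: Si has a higher electron affinity than P, contrary to the simple trend — adding an electron to P's half-filled 3p³ is unfavourable, so Si (3p²) has the more exothermic EA.
Approximate values (kJ/mol): Al 42, Si 134, P 72, S 200, Cl 349.
So from highest to lowest: Cl > S > Si > P > Al.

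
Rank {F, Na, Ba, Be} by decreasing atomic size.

Ba > Na > Be > F

Be is in period 2, group 2; F is in period 2, group 17; Na is in period 3, group 1; Ba is in period 6, group 2.
Atomic radius shrinks across a period as nuclear charge pulls the same shell inward, and grows down a group as new shells are added.
Neither a single period nor a single group — weigh both effects.
Be > F: Be lies to the left of F in period 2, so the across-period effect alone puts Be larger.
Na > Be: relative to Be, both the across-period and down-group shifts push Na's atomic radius up.
Ba > Na: period and group pull opposite ways; the down-group shift dominates (196 vs 155 pm).
Tabulated atomic radius (pm): Be 102, F 64, Na 155, Ba 196.
So from largest to smallest: Ba > Na > Be > F.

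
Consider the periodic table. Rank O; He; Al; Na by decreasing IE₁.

He > O > Al > Na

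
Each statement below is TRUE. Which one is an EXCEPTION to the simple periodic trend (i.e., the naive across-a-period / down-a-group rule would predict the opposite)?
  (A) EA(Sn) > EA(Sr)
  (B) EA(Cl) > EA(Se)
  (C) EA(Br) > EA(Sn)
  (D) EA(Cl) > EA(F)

(D)

The general trend: electron affinity increases across a period and decreases down a group.
(A) Sn (period 5, group 14) vs Sr (period 5, group 2): the stated order agrees with the simple trend.
(B) Cl (period 3, group 17) vs Se (period 4, group 16): the stated order agrees with the simple trend.
(C) Br (period 4, group 17) vs Sn (period 5, group 14): the stated order agrees with the simple trend.
(D) Cl (period 3, group 17) vs F (period 2, group 17): the stated order contradicts the simple trend.
The exception is (D): F's small 2p subshell makes the incoming electron feel strong e⁻–e⁻ repulsion, so Cl actually releases more energy on gaining an electron.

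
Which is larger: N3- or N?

N3-

Forming N3- adds 3 electrons to N. More electron–electron repulsion in the same shell, with unchanged nuclear charge, lets the cloud expand.
An anion is larger than its parent atom: N3- > N.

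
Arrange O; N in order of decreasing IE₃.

O > N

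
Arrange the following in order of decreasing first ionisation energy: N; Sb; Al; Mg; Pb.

N > Sb > Mg > Pb > Al

N is in period 2, group 15; Mg is in period 3, group 2; Al is in period 3, group 13; Sb is in period 5, group 15; Pb is in period 6, group 14.
IE₁ increases left→right with effective nuclear charge and decreases top→bottom as the valence shell moves farther out.
Neither a single period nor a single group — weigh both effects.
Pb > Al: the two effects oppose for this pair; the across-period effect wins (716 vs 578 kJ/mol).
Mg > Pb: period and group pull opposite ways; the down-group shift dominates (738 vs 716 kJ/mol).
Sb > Mg: period and group pull opposite ways; the across-period shift dominates (831 vs 738 kJ/mol).
N > Sb: N sits above Sb in group 15, so the down-group effect alone puts N higher.
Note the exception: Mg has a higher first ionization energy than Al, contrary to the simple trend — Al's single 3p electron is easier to remove than one from Mg's filled 3s².
Tabulated first ionization energy (kJ/mol): N 1402, Mg 738, Al 578, Sb 831, Pb 716.
So from highest to lowest: N > Sb > Mg > Pb > Al.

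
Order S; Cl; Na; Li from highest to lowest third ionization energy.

Consider each +2 ion: S²⁺ still has 4 valence electrons; Cl²⁺ still has 5 valence electrons; Na²⁺ is already 1 electron into the core; Li²⁺ is already 1 electron into the core.
Breaking into a closed-shell core is much more expensive than removing a leftover valence electron — Na and Li have the largest IE_3 here.
Valence configurations: S²⁺ [Ne]3s²3p², Cl²⁺ [Ne]3s²3p³.
Tabulated IE_3 (kJ/mol): S 3357, Cl 3822, Na 6910, Li 11815.
Overall IE_3 order: S < Cl < Na < Li.

Li > Na > Cl > S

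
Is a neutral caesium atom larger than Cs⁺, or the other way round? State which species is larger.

Cs

Forming Cs⁺ removes 1 electron from Cs. Fewer electrons for the same nuclear charge means less shielding and a higher Z_eff on the remaining electrons, and for main-group metals the entire outer shell is lost.
A cation is smaller than its parent atom: Cs⁺ < Cs.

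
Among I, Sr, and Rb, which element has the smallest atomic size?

I

Atomic radius shrinks across a period as nuclear charge pulls the same shell inward, and grows down a group as new shells are added.
All lie in period 5, so atomic radius increases right to left.
The smallest atomic size among these belongs to I.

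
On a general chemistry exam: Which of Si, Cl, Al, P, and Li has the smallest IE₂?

After 1 electron has been removed, what remains? Si⁺ still has 3 valence electrons; Cl⁺ still has 6 valence electrons; Al⁺ still has 2 valence electrons; P⁺ still has 4 valence electrons; Li⁺ is the bare [He] core.
Pulling an electron out of a noble-gas core costs far more than removing a remaining valence electron, so Li sits at the high end of IE_2.
Valence configurations: Si⁺ [Ne]3s²3p¹, Cl⁺ [Ne]3s²3p⁴, Al⁺ [Ne]3s², P⁺ [Ne]3s²3p².
Si⁺ loses a lone 3p electron whereas Al⁺ must break into a filled 3s² pair, so IE_2(Al) > IE_2(Si) even though Si has the higher nuclear charge.
Approximate IE_2 values (kJ/mol): Si 1577, Cl 2298, Al 1817, P 1907, Li 7298.
Hence IE_2: Si < Al < P < Cl < Li.

Si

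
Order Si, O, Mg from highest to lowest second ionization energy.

O, Si, Mg

IE_2 is the cost of taking one more electron from the +1 cation: Si⁺ still has 3 valence electrons; O⁺ still has 5 valence electrons; Mg⁺ still has 1 valence electron.
All are still removing valence electrons, so compare the +1 ions as you would atoms: IE_2 generally rises across a period (higher Z_eff) and falls down a group (larger shell), subject to the usual subshell exceptions.
Valence configurations: Si⁺ [Ne]3s²3p¹, O⁺ [He]2s²2p³, Mg⁺ [Ne]3s¹.
The numbers (kJ/mol): Si 1577, O 3388, Mg 1451.
Overall IE_2 order: Mg < Si < O.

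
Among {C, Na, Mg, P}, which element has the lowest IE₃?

P

IE_3 is the cost of taking one more electron from the +2 cation: C²⁺ still has 2 valence electrons; Na²⁺ is already 1 electron into the core; Mg²⁺ is the bare [Ne] core; P²⁺ still has 3 valence electrons.
Pulling an electron out of a noble-gas core costs far more than removing a remaining valence electron, so Na and Mg sit at the high end of IE_3.
Valence configurations: C²⁺ [He]2s², P²⁺ [Ne]3s²3p¹.
Tabulated IE_3 (kJ/mol): C 4620, Na 6910, Mg 7733, P 2914.
Overall IE_3 order: P < C < Na < Mg.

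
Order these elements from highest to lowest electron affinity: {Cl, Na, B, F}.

Cl > F > Na > B

B is in period 2, group 13; F is in period 2, group 17; Na is in period 3, group 1; Cl is in period 3, group 17.
EA tends to increase across a period and decrease down a group, though the pattern is less regular than for IE or radius.
Here both period and group differ, so the two effects have to be weighed against each other.
Na > B: this pair runs against the simple trend — see the exception note.
F > Na: relative to Na, both the across-period and down-group shifts push F's electron affinity up.
Cl > F: this pair runs against the simple trend — see the exception note.
Note the exception: Na has a higher electron affinity than B, contrary to the simple trend — B's ns²np¹ configuration gives only a small electron affinity — the sparsely filled np subshell binds an added electron weakly.
Note the exception: Cl has a higher electron affinity than F, contrary to the simple trend — F's small 2p subshell makes the incoming electron feel strong e⁻–e⁻ repulsion, so Cl actually releases more energy on gaining an electron.
Approximate values (kJ/mol): B 27, F 328, Na 53, Cl 349.
So from highest to lowest: Cl > F > Na > B.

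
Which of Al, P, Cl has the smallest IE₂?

Al

Consider each +1 ion: Al⁺ still has 2 valence electrons; P⁺ still has 4 valence electrons; Cl⁺ still has 6 valence electrons.
All are still removing valence electrons, so compare the +1 ions as you would atoms: IE_2 generally rises across a period (higher Z_eff) and falls down a group (larger shell), subject to the usual subshell exceptions.
Valence configurations: Al⁺ [Ne]3s², P⁺ [Ne]3s²3p², Cl⁺ [Ne]3s²3p⁴.
Approximate IE_2 values (kJ/mol): Al 1817, P 1907, Cl 2298.
So the second ionization energies run Al < P < Cl.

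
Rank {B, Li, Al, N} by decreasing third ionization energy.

Consider each +2 ion: B²⁺ still has 1 valence electron; Li²⁺ is already 1 electron into the core; Al²⁺ still has 1 valence electron; N²⁺ still has 3 valence electrons.
Pulling an electron out of a noble-gas core costs far more than removing a remaining valence electron, so Li sits at the high end of IE_3.
Valence configurations: B²⁺ [He]2s¹, Al²⁺ [Ne]3s¹, N²⁺ [He]2s²2p¹.
Tabulated IE_3 (kJ/mol): B 3660, Li 11815, Al 2745, N 4578.
So the third ionization energies run Al < B < N < Li.

Li > N > B > Al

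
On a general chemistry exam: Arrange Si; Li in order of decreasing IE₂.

IE_2 is the cost of taking one more electron from the +1 cation: Si⁺ still has 3 valence electrons; Li⁺ is the bare [He] core.
Pulling an electron out of a noble-gas core costs far more than removing a remaining valence electron, so Li sits at the high end of IE_2.
Approximate IE_2 values (kJ/mol): Si 1577, Li 7298.
Putting it together, IE_2: Si < Li.

Li > Si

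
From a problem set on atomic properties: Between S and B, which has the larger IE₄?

Consider each +3 ion: S³⁺ still has 3 valence electrons; B³⁺ is the bare [He] core.
Pulling an electron out of a noble-gas core costs far more than removing a remaining valence electron, so B sits at the high end of IE_4.
Tabulated IE_4 (kJ/mol): S 4556, B 25026.
Putting it together, IE_4: S < B.

B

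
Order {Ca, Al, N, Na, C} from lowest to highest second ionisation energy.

IE_2 is the cost of taking one more electron from the +1 cation: Ca⁺ still has 1 valence electron; Al⁺ still has 2 valence electrons; N⁺ still has 4 valence electrons; Na⁺ is the bare [Ne] core; C⁺ still has 3 valence electrons.
Pulling an electron out of a noble-gas core costs far more than removing a remaining valence electron, so Na sits at the high end of IE_2.
Valence configurations: Ca⁺ [Ar]4s¹, Al⁺ [Ne]3s², N⁺ [He]2s²2p², C⁺ [He]2s²2p¹.
Tabulated IE_2 (kJ/mol): Ca 1145, Al 1817, N 2856, Na 4562, C 2353.
Putting it together, IE_2: Ca < Al < C < N < Na.

Ca < Al < C < N < Na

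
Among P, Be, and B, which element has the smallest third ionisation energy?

After 2 electrons have been removed, what remains? P²⁺ still has 3 valence electrons; Be²⁺ is the bare [He] core; B²⁺ still has 1 valence electron.
Pulling an electron out of a noble-gas core costs far more than removing a remaining valence electron, so Be sits at the high end of IE_3.
Valence configurations: P²⁺ [Ne]3s²3p¹, B²⁺ [He]2s¹.
Approximate IE_3 values (kJ/mol): P 2914, Be 14849, B 3660.
Hence IE_3: P < B < Be.

P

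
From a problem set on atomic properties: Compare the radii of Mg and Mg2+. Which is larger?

Mg

Forming Mg2+ removes 2 electrons from Mg. Fewer electrons for the same nuclear charge means less shielding and a higher Z_eff on the remaining electrons, and for main-group metals the entire outer shell is lost.
A cation is smaller than its parent atom: Mg2+ < Mg.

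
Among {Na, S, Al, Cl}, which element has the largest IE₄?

Al

After 3 electrons have been removed, what remains? Na³⁺ is already 2 electrons into the core; S³⁺ still has 3 valence electrons; Al³⁺ is the bare [Ne] core; Cl³⁺ still has 4 valence electrons.
Pulling an electron out of a noble-gas core costs far more than removing a remaining valence electron, so Na and Al sit at the high end of IE_4.
Valence configurations: S³⁺ [Ne]3s²3p¹, Cl³⁺ [Ne]3s²3p².
Approximate IE_4 values (kJ/mol): Na 9543, S 4556, Al 11577, Cl 5159.
Overall IE_4 order: S < Cl < Na < Al.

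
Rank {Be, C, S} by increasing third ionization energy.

IE_3 is the cost of taking one more electron from the +2 cation: Be²⁺ is the bare [He] core; C²⁺ still has 2 valence electrons; S²⁺ still has 4 valence electrons.
Core electrons are held far more tightly than valence electrons, so Be tops the IE_3 order.
Valence configurations: C²⁺ [He]2s², S²⁺ [Ne]3s²3p².
Approximate IE_3 values (kJ/mol): Be 14849, C 4620, S 3357.
Putting it together, IE_3: S < C < Be.

S, C, Be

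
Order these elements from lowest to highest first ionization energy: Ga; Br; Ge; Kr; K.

K < Ga < Ge < Br < Kr

First ionization energy rises across a period (greater Z_eff holds electrons more tightly) and falls down a group (valence electrons are farther from the nucleus).
All lie in period 4, so first ionization energy increases left to right.
So from lowest to highest: K < Ga < Ge < Br < Kr.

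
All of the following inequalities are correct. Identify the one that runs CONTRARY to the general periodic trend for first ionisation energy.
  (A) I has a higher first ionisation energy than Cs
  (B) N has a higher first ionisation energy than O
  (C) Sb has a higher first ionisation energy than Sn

(B)

The general trend: first ionisation energy increases across a period and decreases down a group.
(A) I (period 5, group 17) vs Cs (period 6, group 1): the stated order agrees with the simple trend.
(B) N (period 2, group 15) vs O (period 2, group 16): the stated order contradicts the simple trend.
(C) Sb (period 5, group 15) vs Sn (period 5, group 14): the stated order agrees with the simple trend.
The exception is (B): pairing an electron in O's 2p⁴ costs repulsion energy, so O ionizes more easily than half-filled N (2p³).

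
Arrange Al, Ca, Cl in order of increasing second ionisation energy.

Ca < Al < Cl

The second ionization energy removes an electron from the +1 ion. For each element: Al⁺ still has 2 valence electrons; Ca⁺ still has 1 valence electron; Cl⁺ still has 6 valence electrons.
All are still removing valence electrons, so compare the +1 ions as you would atoms: IE_2 generally rises across a period (higher Z_eff) and falls down a group (larger shell), subject to the usual subshell exceptions.
Valence configurations: Al⁺ [Ne]3s², Ca⁺ [Ar]4s¹, Cl⁺ [Ne]3s²3p⁴.
Tabulated IE_2 (kJ/mol): Al 1817, Ca 1145, Cl 2298.
So the second ionization energies run Ca < Al < Cl.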